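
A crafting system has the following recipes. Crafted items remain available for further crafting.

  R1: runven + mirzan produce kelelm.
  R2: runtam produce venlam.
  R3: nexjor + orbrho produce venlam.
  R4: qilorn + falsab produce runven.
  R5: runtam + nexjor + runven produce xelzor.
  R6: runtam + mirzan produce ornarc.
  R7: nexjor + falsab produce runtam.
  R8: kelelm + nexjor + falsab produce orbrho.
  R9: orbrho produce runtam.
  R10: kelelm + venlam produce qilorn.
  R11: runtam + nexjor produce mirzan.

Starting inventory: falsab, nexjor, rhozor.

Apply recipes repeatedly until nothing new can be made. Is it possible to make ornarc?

Yes

nexjor + falsab → runtam (R7).
Using R11, runtam and nexjor make mirzan.
runtam + mirzan → ornarc (R6).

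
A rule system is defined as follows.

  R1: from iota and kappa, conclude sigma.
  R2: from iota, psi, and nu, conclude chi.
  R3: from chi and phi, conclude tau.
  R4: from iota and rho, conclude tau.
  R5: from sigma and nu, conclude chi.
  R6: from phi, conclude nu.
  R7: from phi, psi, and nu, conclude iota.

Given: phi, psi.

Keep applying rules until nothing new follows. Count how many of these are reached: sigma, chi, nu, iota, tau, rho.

4

phi holds, so nu follows (R6).
From phi, psi, and nu, R7 gives iota.
From iota, psi, and nu, R2 gives chi.
From chi and phi, R3 gives tau.
sigma would need iota and kappa (R1), but kappa is never established.
chi: reached.
nu: reached.
iota: reached.
tau: reached.
No rule produces rho, and it is not given.
Reached: chi, nu, iota, and tau — 4 of the 6.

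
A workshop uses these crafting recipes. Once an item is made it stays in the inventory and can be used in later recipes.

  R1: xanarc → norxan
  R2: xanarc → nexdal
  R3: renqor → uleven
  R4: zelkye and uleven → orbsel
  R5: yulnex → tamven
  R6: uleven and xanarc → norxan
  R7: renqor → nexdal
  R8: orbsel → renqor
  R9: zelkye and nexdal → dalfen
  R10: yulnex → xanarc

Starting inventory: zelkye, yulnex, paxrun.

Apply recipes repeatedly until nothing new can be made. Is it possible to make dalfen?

yulnex → xanarc (R10).
xanarc → nexdal (R2).
Using R9, zelkye and nexdal make dalfen.

Yes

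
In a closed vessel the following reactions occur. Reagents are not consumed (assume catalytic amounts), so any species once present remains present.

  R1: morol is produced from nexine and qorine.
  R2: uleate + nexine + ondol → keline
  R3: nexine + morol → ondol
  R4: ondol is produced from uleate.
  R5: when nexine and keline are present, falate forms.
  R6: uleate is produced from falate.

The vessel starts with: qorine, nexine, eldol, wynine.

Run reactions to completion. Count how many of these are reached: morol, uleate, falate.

nexine and qorine present → morol forms (R1).
morol: reached.
uleate would need falate (R6), but falate never forms.
falate would need nexine and keline (R5), but keline never forms.
Reached: morol — 1 of the 3.

1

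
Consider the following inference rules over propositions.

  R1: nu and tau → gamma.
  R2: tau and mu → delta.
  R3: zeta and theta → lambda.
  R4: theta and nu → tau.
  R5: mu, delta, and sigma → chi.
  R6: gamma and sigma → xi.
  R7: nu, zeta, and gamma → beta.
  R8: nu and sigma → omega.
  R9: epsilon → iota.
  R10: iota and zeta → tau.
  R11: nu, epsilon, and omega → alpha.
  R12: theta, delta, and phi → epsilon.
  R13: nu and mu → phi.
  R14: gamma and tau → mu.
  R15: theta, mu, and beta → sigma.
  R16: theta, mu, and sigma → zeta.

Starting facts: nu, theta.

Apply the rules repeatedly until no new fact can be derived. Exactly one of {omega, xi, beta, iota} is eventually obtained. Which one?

theta and nu hold, so tau follows (R4).
nu and tau hold, so gamma follows (R1).
gamma and tau hold, so mu follows (R14).
tau and mu hold, so delta follows (R2).
nu and mu hold, so phi follows (R13).
theta, delta, and phi hold, so epsilon follows (R12).
epsilon holds, so iota follows (R9).
omega would need nu and sigma (R8), but sigma is never established. beta would need nu, zeta, and gamma (R7), but zeta is never established. xi would need gamma and sigma (R6), but sigma is never established.

iota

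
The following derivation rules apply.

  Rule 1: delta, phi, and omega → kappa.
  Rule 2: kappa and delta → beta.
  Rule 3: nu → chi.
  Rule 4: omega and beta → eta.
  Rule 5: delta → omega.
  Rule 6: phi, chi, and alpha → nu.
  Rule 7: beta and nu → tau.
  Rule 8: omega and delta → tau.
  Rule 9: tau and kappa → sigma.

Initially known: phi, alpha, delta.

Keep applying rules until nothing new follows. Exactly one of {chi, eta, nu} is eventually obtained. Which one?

eta

delta holds, so omega follows (Rule 5).
From delta, phi, and omega, Rule 1 gives kappa.
kappa and delta hold, so beta follows (Rule 2).
From omega and beta, Rule 4 gives eta.
chi would need nu (Rule 3), but nu is never established. nu would need phi, chi, and alpha (Rule 6), but chi is never established.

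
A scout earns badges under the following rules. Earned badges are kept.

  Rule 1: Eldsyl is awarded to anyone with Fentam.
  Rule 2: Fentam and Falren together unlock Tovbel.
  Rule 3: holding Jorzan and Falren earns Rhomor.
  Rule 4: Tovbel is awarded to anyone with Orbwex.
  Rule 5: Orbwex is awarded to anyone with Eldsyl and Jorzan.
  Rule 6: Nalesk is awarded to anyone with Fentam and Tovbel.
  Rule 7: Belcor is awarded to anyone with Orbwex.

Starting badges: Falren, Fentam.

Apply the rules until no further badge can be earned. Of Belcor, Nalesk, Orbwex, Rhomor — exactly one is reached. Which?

With Fentam and Falren, Tovbel is earned (Rule 2).
With Fentam and Tovbel, Nalesk is earned (Rule 6).
Rhomor would need Jorzan and Falren (Rule 3), but Jorzan is never earned. Belcor would need Orbwex (Rule 7), but Orbwex is never earned. Orbwex would need Eldsyl and Jorzan (Rule 5), but Jorzan is never earned.

Nalesk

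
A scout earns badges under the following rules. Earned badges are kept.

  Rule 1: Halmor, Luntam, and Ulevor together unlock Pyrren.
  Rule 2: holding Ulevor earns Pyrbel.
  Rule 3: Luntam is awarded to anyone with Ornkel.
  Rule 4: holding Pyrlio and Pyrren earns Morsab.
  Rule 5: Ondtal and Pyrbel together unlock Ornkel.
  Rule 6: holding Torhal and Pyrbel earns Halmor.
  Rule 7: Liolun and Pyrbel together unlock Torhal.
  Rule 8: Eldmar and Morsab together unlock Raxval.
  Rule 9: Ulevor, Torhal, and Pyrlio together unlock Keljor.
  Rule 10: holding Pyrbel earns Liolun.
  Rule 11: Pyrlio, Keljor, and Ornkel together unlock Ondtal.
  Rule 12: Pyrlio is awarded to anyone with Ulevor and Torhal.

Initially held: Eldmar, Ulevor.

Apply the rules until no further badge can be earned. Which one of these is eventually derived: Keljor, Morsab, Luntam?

With Ulevor, Pyrbel is earned (Rule 2).
With Pyrbel, Liolun is earned (Rule 10).
With Liolun and Pyrbel, Torhal is earned (Rule 7).
With Ulevor and Torhal, Pyrlio is earned (Rule 12).
With Ulevor, Torhal, and Pyrlio, Keljor is earned (Rule 9).
Luntam would need Ornkel (Rule 3), but Ornkel is never earned. Morsab would need Pyrlio and Pyrren (Rule 4), but Pyrren is never earned.

Keljor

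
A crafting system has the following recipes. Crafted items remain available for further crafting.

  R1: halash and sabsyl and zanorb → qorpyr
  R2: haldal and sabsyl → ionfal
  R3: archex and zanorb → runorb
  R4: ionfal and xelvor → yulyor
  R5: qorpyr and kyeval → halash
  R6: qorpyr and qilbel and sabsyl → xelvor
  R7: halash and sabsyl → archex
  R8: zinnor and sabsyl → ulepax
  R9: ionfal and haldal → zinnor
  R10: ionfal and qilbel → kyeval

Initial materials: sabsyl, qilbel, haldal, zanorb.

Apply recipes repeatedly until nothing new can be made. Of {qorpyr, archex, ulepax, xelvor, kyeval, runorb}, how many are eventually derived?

2

Using R2, haldal and sabsyl make ionfal.
ionfal and qilbel → kyeval (R10).
Using R9, ionfal and haldal make zinnor.
zinnor and sabsyl → ulepax (R8).
qorpyr would need halash, sabsyl, and zanorb (R1), but halash is never obtained.
archex would need halash and sabsyl (R7), but halash is never obtained.
ulepax: reached.
xelvor would need qorpyr, qilbel, and sabsyl (R6), but qorpyr is never obtained.
kyeval: reached.
runorb would need archex and zanorb (R3), but archex is never obtained.
Reached: ulepax and kyeval — 2 of the 6.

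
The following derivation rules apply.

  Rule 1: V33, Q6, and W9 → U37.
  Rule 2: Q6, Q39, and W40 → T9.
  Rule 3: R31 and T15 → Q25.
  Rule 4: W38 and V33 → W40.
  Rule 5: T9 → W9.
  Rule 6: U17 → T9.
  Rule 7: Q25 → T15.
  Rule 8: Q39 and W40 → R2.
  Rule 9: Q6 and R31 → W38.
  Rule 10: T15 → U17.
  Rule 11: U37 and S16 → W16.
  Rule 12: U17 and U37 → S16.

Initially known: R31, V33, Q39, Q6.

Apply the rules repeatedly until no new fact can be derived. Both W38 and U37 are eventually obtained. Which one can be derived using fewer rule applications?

W38: From Q6 and R31, Rule 9 gives W38. [1 rule application]
U37: From Q6 and R31, Rule 9 gives W38. From W38 and V33, Rule 4 gives W40. From Q6, Q39, and W40, Rule 2 gives T9. From T9, Rule 5 gives W9. From V33, Q6, and W9, Rule 1 gives U37. [5 rule applications]
W38 needs fewer.

W38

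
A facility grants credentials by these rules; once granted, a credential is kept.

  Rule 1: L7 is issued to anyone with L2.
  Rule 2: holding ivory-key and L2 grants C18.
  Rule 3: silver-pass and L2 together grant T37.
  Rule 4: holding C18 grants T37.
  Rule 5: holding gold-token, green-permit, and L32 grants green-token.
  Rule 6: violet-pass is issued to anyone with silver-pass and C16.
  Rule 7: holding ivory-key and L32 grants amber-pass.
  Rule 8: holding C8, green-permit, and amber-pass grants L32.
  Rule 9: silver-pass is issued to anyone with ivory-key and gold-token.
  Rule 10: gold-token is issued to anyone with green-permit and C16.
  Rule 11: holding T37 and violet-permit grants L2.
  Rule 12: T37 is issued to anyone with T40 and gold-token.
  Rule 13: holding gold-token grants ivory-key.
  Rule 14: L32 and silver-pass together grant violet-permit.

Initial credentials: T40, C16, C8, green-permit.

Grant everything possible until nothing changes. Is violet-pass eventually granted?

Yes

Holding green-permit and C16 grants gold-token (Rule 10).
Holding gold-token grants ivory-key (Rule 13).
Holding ivory-key and gold-token grants silver-pass (Rule 9).
Holding silver-pass and C16 grants violet-pass (Rule 6).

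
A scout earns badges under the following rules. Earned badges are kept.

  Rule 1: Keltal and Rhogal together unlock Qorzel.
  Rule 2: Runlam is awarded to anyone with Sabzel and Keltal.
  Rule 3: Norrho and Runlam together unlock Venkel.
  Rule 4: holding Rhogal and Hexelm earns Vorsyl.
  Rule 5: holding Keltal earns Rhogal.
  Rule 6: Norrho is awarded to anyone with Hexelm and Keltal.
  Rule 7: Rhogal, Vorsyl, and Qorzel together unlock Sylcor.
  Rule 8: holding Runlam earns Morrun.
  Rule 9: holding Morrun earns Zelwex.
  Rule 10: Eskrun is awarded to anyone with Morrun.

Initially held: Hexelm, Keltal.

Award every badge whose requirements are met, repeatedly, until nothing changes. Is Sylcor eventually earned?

Yes

With Keltal, Rhogal is earned (Rule 5).
With Keltal and Rhogal, Qorzel is earned (Rule 1).
With Rhogal and Hexelm, Vorsyl is earned (Rule 4).
With Rhogal, Vorsyl, and Qorzel, Sylcor is earned (Rule 7).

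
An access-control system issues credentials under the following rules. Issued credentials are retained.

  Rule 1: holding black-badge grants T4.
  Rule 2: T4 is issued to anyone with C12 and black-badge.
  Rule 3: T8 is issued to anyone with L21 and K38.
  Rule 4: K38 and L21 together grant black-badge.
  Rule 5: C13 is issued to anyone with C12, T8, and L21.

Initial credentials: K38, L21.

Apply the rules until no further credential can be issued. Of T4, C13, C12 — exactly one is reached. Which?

T4

Holding K38 and L21 grants black-badge (Rule 4).
Holding black-badge grants T4 (Rule 1).
C13 would need C12, T8, and L21 (Rule 5), but C12 is never granted. No rule produces C12, and it is not given.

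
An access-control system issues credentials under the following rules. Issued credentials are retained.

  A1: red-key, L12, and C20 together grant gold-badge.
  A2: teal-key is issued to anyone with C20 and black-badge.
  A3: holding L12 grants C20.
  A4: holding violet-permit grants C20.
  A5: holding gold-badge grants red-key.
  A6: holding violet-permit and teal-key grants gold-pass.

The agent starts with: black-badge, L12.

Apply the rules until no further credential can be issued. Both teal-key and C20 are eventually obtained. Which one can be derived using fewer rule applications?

C20

C20: Holding L12 grants C20 (A3). [1 rule application]
teal-key: Holding L12 grants C20 (A3). Holding C20 and black-badge grants teal-key (A2). [2 rule applications]
C20 needs fewer.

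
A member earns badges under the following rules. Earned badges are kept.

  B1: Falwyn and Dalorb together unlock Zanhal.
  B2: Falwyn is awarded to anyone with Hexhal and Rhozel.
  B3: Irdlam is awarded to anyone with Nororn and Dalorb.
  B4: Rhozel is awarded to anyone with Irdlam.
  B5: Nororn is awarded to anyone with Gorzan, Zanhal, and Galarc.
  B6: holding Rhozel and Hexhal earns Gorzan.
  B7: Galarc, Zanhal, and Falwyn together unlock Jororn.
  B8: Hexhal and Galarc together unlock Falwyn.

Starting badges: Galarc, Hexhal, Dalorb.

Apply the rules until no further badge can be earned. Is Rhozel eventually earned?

Rhozel would need Irdlam (B4), but Irdlam is never earned.

No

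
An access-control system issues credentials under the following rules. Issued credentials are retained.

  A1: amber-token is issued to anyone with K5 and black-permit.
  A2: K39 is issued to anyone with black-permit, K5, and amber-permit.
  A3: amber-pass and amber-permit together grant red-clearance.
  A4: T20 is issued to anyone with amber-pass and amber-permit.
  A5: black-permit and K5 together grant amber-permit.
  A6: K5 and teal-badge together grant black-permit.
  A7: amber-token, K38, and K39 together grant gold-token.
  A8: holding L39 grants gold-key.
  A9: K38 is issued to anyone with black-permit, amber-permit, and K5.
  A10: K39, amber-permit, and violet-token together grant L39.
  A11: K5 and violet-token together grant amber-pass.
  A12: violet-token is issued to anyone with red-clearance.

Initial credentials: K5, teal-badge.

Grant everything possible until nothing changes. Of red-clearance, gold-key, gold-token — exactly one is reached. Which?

Holding K5 and teal-badge grants black-permit (A6).
Holding K5 and black-permit grants amber-token (A1).
Holding black-permit and K5 grants amber-permit (A5).
Holding black-permit, K5, and amber-permit grants K39 (A2).
Holding black-permit, amber-permit, and K5 grants K38 (A9).
Holding amber-token, K38, and K39 grants gold-token (A7).
gold-key would need L39 (A8), but L39 is never granted. red-clearance would need amber-pass and amber-permit (A3), but amber-pass is never granted.

gold-token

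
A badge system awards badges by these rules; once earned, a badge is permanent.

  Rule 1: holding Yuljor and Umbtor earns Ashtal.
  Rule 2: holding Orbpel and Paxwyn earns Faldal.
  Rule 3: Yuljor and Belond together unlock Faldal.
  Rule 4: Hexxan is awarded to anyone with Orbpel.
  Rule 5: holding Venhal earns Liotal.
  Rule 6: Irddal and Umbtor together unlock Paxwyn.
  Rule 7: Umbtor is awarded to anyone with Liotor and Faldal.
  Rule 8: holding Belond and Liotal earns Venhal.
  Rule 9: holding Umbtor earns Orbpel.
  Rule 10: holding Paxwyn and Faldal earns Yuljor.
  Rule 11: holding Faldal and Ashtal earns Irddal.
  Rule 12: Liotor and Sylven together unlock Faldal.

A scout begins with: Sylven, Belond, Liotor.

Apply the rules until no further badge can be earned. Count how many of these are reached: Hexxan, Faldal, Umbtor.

With Liotor and Sylven, Faldal is earned (Rule 12).
With Liotor and Faldal, Umbtor is earned (Rule 7).
With Umbtor, Orbpel is earned (Rule 9).
With Orbpel, Hexxan is earned (Rule 4).
Hexxan: reached.
Faldal: reached.
Umbtor: reached.
All 3 are reached.

3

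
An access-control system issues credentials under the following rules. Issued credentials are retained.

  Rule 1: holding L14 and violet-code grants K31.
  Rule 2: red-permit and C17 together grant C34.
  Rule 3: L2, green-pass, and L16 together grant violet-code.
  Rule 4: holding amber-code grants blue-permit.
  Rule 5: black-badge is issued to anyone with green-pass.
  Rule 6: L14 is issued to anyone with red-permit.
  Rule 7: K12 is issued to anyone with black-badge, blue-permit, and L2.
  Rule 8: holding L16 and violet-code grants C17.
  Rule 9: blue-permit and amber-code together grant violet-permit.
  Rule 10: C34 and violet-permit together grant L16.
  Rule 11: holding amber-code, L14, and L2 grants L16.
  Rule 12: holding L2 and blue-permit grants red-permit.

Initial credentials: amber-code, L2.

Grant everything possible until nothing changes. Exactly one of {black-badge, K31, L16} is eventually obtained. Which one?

Holding amber-code grants blue-permit (Rule 4).
Holding L2 and blue-permit grants red-permit (Rule 12).
Holding red-permit grants L14 (Rule 6).
Holding amber-code, L14, and L2 grants L16 (Rule 11).
black-badge would need green-pass (Rule 5), but green-pass is never granted. K31 would need L14 and violet-code (Rule 1), but violet-code is never granted.

L16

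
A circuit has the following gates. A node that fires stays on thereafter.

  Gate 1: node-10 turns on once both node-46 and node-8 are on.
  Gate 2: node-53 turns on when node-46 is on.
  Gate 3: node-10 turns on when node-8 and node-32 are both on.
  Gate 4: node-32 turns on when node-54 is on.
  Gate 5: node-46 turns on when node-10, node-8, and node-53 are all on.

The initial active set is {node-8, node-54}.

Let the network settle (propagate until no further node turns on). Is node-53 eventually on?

node-53 would need node-46 (Gate 2), but node-46 never turns on.

No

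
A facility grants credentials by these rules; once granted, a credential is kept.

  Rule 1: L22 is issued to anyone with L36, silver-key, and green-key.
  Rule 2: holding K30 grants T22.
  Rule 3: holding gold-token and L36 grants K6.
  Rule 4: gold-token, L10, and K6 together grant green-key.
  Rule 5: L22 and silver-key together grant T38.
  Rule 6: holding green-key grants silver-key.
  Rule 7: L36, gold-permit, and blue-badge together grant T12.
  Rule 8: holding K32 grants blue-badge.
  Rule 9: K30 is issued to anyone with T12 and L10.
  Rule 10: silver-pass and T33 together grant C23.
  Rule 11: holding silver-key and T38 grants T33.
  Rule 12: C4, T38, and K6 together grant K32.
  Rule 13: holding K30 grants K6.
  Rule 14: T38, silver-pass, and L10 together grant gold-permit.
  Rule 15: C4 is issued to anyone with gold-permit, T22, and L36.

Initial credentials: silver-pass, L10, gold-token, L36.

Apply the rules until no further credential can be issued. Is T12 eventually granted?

No

T12 would need L36, gold-permit, and blue-badge (Rule 7), but blue-badge is never granted.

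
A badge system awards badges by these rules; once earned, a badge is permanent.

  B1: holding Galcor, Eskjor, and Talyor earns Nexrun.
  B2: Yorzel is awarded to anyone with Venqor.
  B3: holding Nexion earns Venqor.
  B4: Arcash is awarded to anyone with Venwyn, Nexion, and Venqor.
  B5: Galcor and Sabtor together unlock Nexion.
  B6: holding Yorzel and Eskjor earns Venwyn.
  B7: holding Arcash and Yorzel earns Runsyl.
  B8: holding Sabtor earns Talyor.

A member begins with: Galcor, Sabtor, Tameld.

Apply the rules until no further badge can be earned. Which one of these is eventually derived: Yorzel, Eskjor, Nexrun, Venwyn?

With Galcor and Sabtor, Nexion is earned (B5).
With Nexion, Venqor is earned (B3).
With Venqor, Yorzel is earned (B2).
Nexrun would need Galcor, Eskjor, and Talyor (B1), but Eskjor is never earned. No rule produces Eskjor, and it is not given. Venwyn would need Yorzel and Eskjor (B6), but Eskjor is never earned.

Yorzel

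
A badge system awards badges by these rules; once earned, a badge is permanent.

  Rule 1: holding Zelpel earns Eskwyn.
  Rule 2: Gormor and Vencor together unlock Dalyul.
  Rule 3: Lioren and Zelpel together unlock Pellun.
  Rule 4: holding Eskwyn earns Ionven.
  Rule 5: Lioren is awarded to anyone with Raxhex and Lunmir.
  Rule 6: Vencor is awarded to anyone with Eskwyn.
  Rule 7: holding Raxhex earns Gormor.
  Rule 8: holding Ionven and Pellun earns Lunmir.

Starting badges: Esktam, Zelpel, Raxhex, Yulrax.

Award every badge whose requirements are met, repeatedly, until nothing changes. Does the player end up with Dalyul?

With Zelpel, Eskwyn is earned (Rule 1).
With Raxhex, Gormor is earned (Rule 7).
With Eskwyn, Vencor is earned (Rule 6).
With Gormor and Vencor, Dalyul is earned (Rule 2).

Yes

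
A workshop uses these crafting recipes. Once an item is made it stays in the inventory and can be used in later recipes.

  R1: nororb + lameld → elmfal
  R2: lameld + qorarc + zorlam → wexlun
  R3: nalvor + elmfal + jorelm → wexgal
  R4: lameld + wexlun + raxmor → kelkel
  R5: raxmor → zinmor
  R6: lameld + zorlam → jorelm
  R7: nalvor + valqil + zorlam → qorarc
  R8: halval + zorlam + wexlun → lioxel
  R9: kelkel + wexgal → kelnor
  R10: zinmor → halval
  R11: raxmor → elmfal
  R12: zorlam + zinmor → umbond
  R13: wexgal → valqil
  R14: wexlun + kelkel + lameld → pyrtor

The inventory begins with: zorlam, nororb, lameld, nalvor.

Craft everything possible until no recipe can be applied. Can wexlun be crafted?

lameld + zorlam → jorelm (R6).
Using R1, nororb and lameld make elmfal.
nalvor + elmfal + jorelm → wexgal (R3).
Using R13, wexgal makes valqil.
Using R7, nalvor, valqil, and zorlam make qorarc.
Using R2, lameld, qorarc, and zorlam make wexlun.

Yes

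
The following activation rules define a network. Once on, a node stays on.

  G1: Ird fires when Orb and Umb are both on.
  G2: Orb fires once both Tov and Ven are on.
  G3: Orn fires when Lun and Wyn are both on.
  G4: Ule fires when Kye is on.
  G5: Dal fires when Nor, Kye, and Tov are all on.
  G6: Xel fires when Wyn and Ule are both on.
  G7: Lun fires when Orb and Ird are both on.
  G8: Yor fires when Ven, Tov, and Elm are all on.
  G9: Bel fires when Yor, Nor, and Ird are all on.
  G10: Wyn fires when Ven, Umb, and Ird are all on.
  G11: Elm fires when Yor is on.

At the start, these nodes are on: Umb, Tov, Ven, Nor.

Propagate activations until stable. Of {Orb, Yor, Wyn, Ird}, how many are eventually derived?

3

G2: Tov and Ven on → Orb on.
Orb and Umb are on, so Ird fires (G1).
G10: Ven, Umb, and Ird on → Wyn on.
Orb: reached.
Yor would need Ven, Tov, and Elm (G8), but Elm never turns on.
Wyn: reached.
Ird: reached.
Reached: Orb, Wyn, and Ird — 3 of the 4.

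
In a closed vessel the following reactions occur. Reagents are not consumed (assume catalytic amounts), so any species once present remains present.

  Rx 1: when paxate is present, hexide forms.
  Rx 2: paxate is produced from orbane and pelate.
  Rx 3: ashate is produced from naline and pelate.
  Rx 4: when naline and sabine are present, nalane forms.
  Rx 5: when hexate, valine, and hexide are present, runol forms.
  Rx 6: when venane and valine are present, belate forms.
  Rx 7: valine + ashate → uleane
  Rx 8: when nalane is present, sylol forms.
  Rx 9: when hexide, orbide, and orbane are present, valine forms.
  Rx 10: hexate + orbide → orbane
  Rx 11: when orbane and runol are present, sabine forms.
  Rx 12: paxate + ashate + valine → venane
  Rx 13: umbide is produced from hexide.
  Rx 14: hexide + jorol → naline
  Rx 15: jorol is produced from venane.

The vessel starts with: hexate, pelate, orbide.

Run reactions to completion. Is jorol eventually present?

No

jorol would need venane (Rx 15), but venane never forms.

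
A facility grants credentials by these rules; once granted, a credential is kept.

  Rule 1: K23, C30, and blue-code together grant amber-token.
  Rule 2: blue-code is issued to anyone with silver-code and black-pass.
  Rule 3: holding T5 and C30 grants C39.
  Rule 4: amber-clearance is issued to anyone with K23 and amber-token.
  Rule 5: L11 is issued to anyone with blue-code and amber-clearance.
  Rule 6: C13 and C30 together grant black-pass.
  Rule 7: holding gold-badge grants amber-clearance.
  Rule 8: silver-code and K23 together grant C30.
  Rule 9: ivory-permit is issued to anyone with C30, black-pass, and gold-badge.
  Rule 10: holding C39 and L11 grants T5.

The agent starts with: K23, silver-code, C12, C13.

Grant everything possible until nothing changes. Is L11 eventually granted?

Holding silver-code and K23 grants C30 (Rule 8).
Holding C13 and C30 grants black-pass (Rule 6).
Holding silver-code and black-pass grants blue-code (Rule 2).
Holding K23, C30, and blue-code grants amber-token (Rule 1).
Holding K23 and amber-token grants amber-clearance (Rule 4).
Holding blue-code and amber-clearance grants L11 (Rule 5).

Yes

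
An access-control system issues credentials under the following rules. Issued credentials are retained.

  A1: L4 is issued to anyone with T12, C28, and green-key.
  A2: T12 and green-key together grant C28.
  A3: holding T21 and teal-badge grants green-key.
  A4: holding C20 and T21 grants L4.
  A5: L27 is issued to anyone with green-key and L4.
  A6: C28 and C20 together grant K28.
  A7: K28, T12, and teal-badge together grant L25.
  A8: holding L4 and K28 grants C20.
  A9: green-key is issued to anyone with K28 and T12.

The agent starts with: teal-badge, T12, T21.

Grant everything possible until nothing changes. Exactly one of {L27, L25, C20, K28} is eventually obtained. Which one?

Holding T21 and teal-badge grants green-key (A3).
Holding T12 and green-key grants C28 (A2).
Holding T12, C28, and green-key grants L4 (A1).
Holding green-key and L4 grants L27 (A5).
L25 would need K28, T12, and teal-badge (A7), but K28 is never granted. K28 would need C28 and C20 (A6), but C20 is never granted. C20 would need L4 and K28 (A8), but K28 is never granted.

L27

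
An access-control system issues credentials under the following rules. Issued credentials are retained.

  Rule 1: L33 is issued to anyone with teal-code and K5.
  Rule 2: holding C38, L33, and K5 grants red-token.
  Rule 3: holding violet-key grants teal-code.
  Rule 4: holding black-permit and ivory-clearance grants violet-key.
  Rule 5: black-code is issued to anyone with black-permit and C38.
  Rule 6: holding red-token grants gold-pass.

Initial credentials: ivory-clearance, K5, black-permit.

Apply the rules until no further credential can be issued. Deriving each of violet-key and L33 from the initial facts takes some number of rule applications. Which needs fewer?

violet-key

violet-key: Holding black-permit and ivory-clearance grants violet-key (Rule 4). [1 rule application]
L33: Holding black-permit and ivory-clearance grants violet-key (Rule 4). Holding violet-key grants teal-code (Rule 3). Holding teal-code and K5 grants L33 (Rule 1). [3 rule applications]
violet-key needs fewer.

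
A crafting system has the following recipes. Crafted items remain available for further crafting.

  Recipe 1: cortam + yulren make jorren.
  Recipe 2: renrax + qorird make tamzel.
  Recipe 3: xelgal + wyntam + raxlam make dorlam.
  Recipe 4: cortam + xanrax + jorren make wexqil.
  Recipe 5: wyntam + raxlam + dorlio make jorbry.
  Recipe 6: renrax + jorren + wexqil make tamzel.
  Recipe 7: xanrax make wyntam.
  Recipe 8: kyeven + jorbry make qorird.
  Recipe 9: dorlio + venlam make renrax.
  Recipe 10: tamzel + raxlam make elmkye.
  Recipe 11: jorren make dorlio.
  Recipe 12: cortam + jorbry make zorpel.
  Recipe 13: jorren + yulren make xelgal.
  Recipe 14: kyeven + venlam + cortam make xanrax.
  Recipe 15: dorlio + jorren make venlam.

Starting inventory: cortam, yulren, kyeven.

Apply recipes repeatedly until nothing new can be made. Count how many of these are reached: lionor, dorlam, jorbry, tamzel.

Using Recipe 1, cortam and yulren make jorren.
Using Recipe 11, jorren makes dorlio.
dorlio + jorren → venlam (Recipe 15).
Using Recipe 9, dorlio and venlam make renrax.
kyeven + venlam + cortam → xanrax (Recipe 14).
cortam + xanrax + jorren → wexqil (Recipe 4).
renrax + jorren + wexqil → tamzel (Recipe 6).
No rule produces lionor, and it is not given.
dorlam would need xelgal, wyntam, and raxlam (Recipe 3), but raxlam is never obtained.
jorbry would need wyntam, raxlam, and dorlio (Recipe 5), but raxlam is never obtained.
tamzel: reached.
Reached: tamzel — 1 of the 4.

1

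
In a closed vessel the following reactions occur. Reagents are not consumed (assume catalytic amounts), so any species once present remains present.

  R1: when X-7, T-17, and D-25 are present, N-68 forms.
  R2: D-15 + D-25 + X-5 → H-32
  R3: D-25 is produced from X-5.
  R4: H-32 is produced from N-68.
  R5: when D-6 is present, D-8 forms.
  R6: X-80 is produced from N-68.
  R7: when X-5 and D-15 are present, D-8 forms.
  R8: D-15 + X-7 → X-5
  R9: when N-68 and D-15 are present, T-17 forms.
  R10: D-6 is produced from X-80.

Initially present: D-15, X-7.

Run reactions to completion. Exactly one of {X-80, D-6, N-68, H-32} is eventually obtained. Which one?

H-32

D-15 and X-7 present → X-5 forms (R8).
X-5 present → D-25 forms (R3).
D-15, D-25, and X-5 present → H-32 forms (R2).
X-80 would need N-68 (R6), but N-68 never forms. N-68 would need X-7, T-17, and D-25 (R1), but T-17 never forms. D-6 would need X-80 (R10), but X-80 never forms.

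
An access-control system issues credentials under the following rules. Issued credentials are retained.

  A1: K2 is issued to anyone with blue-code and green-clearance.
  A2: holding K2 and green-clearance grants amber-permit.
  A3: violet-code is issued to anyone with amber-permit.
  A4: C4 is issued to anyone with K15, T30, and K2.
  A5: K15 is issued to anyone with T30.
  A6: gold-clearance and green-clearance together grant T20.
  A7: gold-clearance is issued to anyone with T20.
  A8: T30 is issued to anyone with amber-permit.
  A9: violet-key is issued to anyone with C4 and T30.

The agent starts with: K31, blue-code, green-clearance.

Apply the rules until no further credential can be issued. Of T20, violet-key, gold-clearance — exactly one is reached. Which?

Holding blue-code and green-clearance grants K2 (A1).
Holding K2 and green-clearance grants amber-permit (A2).
Holding amber-permit grants T30 (A8).
Holding T30 grants K15 (A5).
Holding K15, T30, and K2 grants C4 (A4).
Holding C4 and T30 grants violet-key (A9).
gold-clearance would need T20 (A7), but T20 is never granted. T20 would need gold-clearance and green-clearance (A6), but gold-clearance is never granted.

violet-key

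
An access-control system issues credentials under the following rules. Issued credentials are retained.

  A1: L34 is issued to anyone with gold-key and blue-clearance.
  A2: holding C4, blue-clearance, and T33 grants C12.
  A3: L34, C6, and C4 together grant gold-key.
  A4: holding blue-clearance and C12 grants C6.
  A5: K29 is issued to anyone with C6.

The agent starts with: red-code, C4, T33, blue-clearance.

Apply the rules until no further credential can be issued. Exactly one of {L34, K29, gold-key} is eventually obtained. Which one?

K29

Holding C4, blue-clearance, and T33 grants C12 (A2).
Holding blue-clearance and C12 grants C6 (A4).
Holding C6 grants K29 (A5).
L34 would need gold-key and blue-clearance (A1), but gold-key is never granted. gold-key would need L34, C6, and C4 (A3), but L34 is never granted.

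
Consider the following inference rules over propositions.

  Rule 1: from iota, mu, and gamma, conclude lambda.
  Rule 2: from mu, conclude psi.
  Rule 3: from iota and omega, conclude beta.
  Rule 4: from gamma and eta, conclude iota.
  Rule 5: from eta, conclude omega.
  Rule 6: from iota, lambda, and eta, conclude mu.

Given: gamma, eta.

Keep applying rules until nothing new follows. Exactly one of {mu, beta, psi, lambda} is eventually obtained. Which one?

From gamma and eta, Rule 4 gives iota.
From eta, Rule 5 gives omega.
From iota and omega, Rule 3 gives beta.
lambda would need iota, mu, and gamma (Rule 1), but mu is never established. mu would need iota, lambda, and eta (Rule 6), but lambda is never established. psi would need mu (Rule 2), but mu is never established.

beta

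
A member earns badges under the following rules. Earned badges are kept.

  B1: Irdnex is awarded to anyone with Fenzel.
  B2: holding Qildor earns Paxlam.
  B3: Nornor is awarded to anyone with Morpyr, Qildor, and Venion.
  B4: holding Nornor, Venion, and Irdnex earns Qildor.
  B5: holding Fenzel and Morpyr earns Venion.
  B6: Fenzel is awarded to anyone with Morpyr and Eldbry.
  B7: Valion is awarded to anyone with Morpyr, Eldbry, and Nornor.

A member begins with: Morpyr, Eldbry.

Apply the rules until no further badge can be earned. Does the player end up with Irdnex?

Yes

With Morpyr and Eldbry, Fenzel is earned (B6).
With Fenzel, Irdnex is earned (B1).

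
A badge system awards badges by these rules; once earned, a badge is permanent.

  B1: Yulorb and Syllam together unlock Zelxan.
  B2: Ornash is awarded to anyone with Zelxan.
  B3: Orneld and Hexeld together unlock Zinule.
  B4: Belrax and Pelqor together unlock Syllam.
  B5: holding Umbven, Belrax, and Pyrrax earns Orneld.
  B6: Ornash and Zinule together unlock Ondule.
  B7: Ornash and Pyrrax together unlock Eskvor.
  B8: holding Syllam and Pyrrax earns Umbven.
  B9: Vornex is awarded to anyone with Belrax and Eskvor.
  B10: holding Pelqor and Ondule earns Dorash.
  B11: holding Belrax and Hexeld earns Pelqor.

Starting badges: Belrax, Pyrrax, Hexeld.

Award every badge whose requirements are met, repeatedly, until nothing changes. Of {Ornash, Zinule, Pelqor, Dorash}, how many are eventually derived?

With Belrax and Hexeld, Pelqor is earned (B11).
With Belrax and Pelqor, Syllam is earned (B4).
With Syllam and Pyrrax, Umbven is earned (B8).
With Umbven, Belrax, and Pyrrax, Orneld is earned (B5).
With Orneld and Hexeld, Zinule is earned (B3).
Ornash would need Zelxan (B2), but Zelxan is never earned.
Zinule: reached.
Pelqor: reached.
Dorash would need Pelqor and Ondule (B10), but Ondule is never earned.
Reached: Zinule and Pelqor — 2 of the 4.

2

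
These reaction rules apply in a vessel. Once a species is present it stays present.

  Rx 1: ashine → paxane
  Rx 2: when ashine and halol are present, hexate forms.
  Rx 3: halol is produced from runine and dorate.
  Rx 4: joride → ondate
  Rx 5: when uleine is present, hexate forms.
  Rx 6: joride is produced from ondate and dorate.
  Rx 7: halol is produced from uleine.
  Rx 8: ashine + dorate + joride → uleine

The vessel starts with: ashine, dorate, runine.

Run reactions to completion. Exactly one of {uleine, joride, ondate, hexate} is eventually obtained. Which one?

runine and dorate present → halol forms (Rx 3).
ashine and halol present → hexate forms (Rx 2).
uleine would need ashine, dorate, and joride (Rx 8), but joride never forms. ondate would need joride (Rx 4), but joride never forms. joride would need ondate and dorate (Rx 6), but ondate never forms.

hexate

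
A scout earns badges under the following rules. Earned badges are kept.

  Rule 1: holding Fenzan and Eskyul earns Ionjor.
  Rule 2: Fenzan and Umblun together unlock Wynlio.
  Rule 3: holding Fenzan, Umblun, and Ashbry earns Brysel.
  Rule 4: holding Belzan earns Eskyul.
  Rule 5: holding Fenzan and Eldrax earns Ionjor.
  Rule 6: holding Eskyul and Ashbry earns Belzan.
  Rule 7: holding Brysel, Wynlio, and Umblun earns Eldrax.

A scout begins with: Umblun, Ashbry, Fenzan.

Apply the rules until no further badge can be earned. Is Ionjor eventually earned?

Yes

With Fenzan, Umblun, and Ashbry, Brysel is earned (Rule 3).
With Fenzan and Umblun, Wynlio is earned (Rule 2).
With Brysel, Wynlio, and Umblun, Eldrax is earned (Rule 7).
With Fenzan and Eldrax, Ionjor is earned (Rule 5).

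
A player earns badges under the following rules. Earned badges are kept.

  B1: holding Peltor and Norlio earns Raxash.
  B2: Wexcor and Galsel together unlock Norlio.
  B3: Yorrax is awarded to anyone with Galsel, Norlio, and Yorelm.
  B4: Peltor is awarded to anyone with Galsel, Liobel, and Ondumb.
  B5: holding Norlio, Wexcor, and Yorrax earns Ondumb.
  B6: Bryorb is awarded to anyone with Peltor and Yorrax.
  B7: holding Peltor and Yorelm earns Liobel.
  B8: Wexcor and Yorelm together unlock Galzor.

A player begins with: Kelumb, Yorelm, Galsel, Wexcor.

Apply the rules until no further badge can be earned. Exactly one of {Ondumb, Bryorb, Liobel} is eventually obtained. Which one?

With Wexcor and Galsel, Norlio is earned (B2).
With Galsel, Norlio, and Yorelm, Yorrax is earned (B3).
With Norlio, Wexcor, and Yorrax, Ondumb is earned (B5).
Liobel would need Peltor and Yorelm (B7), but Peltor is never earned. Bryorb would need Peltor and Yorrax (B6), but Peltor is never earned.

Ondumb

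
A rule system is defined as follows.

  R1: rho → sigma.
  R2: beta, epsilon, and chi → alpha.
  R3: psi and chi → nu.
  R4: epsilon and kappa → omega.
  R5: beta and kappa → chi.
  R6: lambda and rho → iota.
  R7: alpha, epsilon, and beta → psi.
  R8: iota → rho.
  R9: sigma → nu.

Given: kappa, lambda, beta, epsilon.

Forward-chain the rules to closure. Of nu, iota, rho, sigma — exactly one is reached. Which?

nu

beta and kappa hold, so chi follows (R5).
beta, epsilon, and chi hold, so alpha follows (R2).
alpha, epsilon, and beta hold, so psi follows (R7).
psi and chi hold, so nu follows (R3).
iota would need lambda and rho (R6), but rho is never established. sigma would need rho (R1), but rho is never established. rho would need iota (R8), but iota is never established.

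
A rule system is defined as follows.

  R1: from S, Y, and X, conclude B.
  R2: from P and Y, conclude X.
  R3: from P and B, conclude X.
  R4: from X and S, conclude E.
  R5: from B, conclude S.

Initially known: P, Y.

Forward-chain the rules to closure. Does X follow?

From P and Y, R2 gives X.

Yes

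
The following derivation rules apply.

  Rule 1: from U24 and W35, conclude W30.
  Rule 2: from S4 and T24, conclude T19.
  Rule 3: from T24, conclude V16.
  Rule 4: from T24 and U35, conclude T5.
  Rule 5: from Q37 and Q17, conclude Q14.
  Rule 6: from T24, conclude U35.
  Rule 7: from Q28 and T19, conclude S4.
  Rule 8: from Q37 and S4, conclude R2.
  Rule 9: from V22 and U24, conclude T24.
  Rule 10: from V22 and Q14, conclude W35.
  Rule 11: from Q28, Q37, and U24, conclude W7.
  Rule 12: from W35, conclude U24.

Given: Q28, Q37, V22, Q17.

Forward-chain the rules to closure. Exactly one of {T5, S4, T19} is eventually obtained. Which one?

T5

From Q37 and Q17, Rule 5 gives Q14.
V22 and Q14 hold, so W35 follows (Rule 10).
From W35, Rule 12 gives U24.
V22 and U24 hold, so T24 follows (Rule 9).
From T24, Rule 6 gives U35.
From T24 and U35, Rule 4 gives T5.
T19 would need S4 and T24 (Rule 2), but S4 is never established. S4 would need Q28 and T19 (Rule 7), but T19 is never established.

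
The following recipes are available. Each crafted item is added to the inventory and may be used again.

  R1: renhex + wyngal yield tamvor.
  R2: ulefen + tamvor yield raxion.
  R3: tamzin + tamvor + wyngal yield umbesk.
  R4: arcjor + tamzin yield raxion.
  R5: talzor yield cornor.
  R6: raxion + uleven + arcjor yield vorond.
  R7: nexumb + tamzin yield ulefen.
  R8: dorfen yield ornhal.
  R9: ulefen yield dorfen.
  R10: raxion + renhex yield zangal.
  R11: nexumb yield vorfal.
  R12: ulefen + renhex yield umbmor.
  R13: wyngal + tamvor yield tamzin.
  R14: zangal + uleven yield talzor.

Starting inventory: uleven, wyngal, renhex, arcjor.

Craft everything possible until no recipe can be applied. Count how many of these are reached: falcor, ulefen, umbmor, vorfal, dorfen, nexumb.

0

No rule produces falcor, and it is not given.
ulefen would need nexumb and tamzin (R7), but nexumb is never obtained.
umbmor would need ulefen and renhex (R12), but ulefen is never obtained.
vorfal would need nexumb (R11), but nexumb is never obtained.
dorfen would need ulefen (R9), but ulefen is never obtained.
No rule produces nexumb, and it is not given.
None of the 6 are reached.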